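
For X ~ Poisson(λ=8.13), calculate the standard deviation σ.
2.8513

We have X ~ Poisson(λ=8.13).

For a Poisson distribution with λ=8.13:
σ = √Var(X) = 2.8513

The standard deviation is the square root of the variance.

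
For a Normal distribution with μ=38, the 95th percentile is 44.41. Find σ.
σ = 3.8970

For X ~ Normal(μ, σ), the p-th percentile satisfies x = μ + z_p × σ,
where z_p = Φ⁻¹(p) is the standard normal quantile.

Step 1: z_{0.95} = Φ⁻¹(0.95) = 1.6449

Step 2: Solve for σ:
44.41 = 38 + 1.6449 × σ
σ = (44.41 - 38) / 1.6449
σ = 6.41 / 1.6449
σ = 3.8970

Verification: μ + z × σ = 38 + 1.6449 × 3.8970 = 44.41 ✓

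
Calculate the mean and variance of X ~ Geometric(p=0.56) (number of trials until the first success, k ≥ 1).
E[X] = 1.7857, Var(X) = 1.4031

We have X ~ Geometric(p=0.56) (number of trials until the first success, k ≥ 1).

For a Geometric distribution with p=0.56 (number of trials until the first success, k ≥ 1):

Expected value:
E[X] = 1.7857

Variance:
Var(X) = 1.4031

Standard deviation:
σ = √Var(X) = 1.1845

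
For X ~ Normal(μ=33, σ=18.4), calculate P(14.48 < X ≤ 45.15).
0.588395

We have X ~ Normal(μ=33, σ=18.4).

To find P(14.48 < X ≤ 45.15), we use:
P(14.48 < X ≤ 45.15) = P(X ≤ 45.15) - P(X ≤ 14.48)
                 = F(45.15) - F(14.48)
                 = 0.745478 - 0.157082
                 = 0.588395

So there's approximately a 58.8% chance that X falls in this range.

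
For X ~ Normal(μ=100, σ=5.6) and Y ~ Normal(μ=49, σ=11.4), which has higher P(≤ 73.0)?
Y has higher probability (P(Y ≤ 73.0) = 0.9824 > P(X ≤ 73.0) = 0.0000)

Compute P(≤ 73.0) for each distribution:

X ~ Normal(μ=100, σ=5.6):
P(X ≤ 73.0) = 0.0000

Y ~ Normal(μ=49, σ=11.4):
P(Y ≤ 73.0) = 0.9824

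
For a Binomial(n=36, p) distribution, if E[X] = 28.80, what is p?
p = 0.8

For a Binomial(n, p) distribution:
E[X] = n × p

Given n = 36 and E[X] = 28.80:
28.80 = 36 × p
p = 28.80 / 36 = 0.8

Verification: Binomial(36, 0.8) has E[X] = 28.80 ✓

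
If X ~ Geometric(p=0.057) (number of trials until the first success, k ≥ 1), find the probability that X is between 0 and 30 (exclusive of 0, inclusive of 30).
0.828070

We have X ~ Geometric(p=0.057) (number of trials until the first success, k ≥ 1).

To find P(0 < X ≤ 30), we use:
P(0 < X ≤ 30) = P(X ≤ 30) - P(X ≤ 0)
                 = F(30) - F(0)
                 = 0.828070 - 0.000000
                 = 0.828070

So there's approximately a 82.8% chance that X falls in this range.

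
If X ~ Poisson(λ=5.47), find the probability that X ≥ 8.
0.186826

We have X ~ Poisson(λ=5.47).

For discrete distributions, P(X ≥ 8) = 1 - P(X ≤ 7).

P(X ≤ 7) = 0.813174
P(X ≥ 8) = 1 - 0.813174 = 0.186826

So there's approximately a 18.7% chance that X is at least 8.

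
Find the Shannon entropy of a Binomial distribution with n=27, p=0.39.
2.3481 nats

We have X ~ Binomial(n=27, p=0.39).

The Shannon entropy measures the uncertainty or information content of the distribution.

For a Binomial distribution with n=27, p=0.39:
H(X) = 2.3481 nats

(In bits, this would be 3.3876 bits.)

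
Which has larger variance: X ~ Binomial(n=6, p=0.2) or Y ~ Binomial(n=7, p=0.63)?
Y has larger variance (1.6317 > 0.9600)

Compute the variance for each distribution:

X ~ Binomial(n=6, p=0.2):
Var(X) = 0.9600

Y ~ Binomial(n=7, p=0.63):
Var(Y) = 1.6317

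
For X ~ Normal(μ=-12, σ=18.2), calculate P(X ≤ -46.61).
0.028609

We have X ~ Normal(μ=-12, σ=18.2).

The CDF gives us P(X ≤ k).

Using the CDF:
P(X ≤ -46.61) = 0.028609

This means there's approximately a 2.9% chance that X is at most -46.61.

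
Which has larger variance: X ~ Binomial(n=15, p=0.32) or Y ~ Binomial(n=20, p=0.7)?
Y has larger variance (4.2000 > 3.2640)

Compute the variance for each distribution:

X ~ Binomial(n=15, p=0.32):
Var(X) = 3.2640

Y ~ Binomial(n=20, p=0.7):
Var(Y) = 4.2000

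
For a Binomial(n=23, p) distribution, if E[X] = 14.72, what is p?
p = 0.64

For a Binomial(n, p) distribution:
E[X] = n × p

Given n = 23 and E[X] = 14.72:
14.72 = 23 × p
p = 14.72 / 23 = 0.64

Verification: Binomial(23, 0.64) has E[X] = 14.72 ✓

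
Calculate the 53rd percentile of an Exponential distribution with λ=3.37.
0.2240

We have X ~ Exponential(λ=3.37).

We want to find x such that P(X ≤ x) = 0.53.

This is the 53rd percentile, which means 53% of values fall below this point.

Using the inverse CDF (quantile function):
x = F⁻¹(0.53) = 0.2240

Verification: P(X ≤ 0.2240) = 0.53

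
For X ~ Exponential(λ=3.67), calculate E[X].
0.2725

We have X ~ Exponential(λ=3.67).

For an Exponential distribution with λ=3.67:
E[X] = 0.2725

This is the expected (average) value of X.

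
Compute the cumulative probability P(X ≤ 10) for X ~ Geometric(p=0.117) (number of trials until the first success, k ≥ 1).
0.711858

We have X ~ Geometric(p=0.117) (number of trials until the first success, k ≥ 1).

The CDF gives us P(X ≤ k).

Using the CDF:
P(X ≤ 10) = 0.711858

This means there's approximately a 71.2% chance that X is at most 10.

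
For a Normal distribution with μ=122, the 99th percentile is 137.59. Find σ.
σ = 6.7015

For X ~ Normal(μ, σ), the p-th percentile satisfies x = μ + z_p × σ,
where z_p = Φ⁻¹(p) is the standard normal quantile.

Step 1: z_{0.99} = Φ⁻¹(0.99) = 2.3263

Step 2: Solve for σ:
137.59 = 122 + 2.3263 × σ
σ = (137.59 - 122) / 2.3263
σ = 15.59 / 2.3263
σ = 6.7015

Verification: μ + z × σ = 122 + 2.3263 × 6.7015 = 137.59 ✓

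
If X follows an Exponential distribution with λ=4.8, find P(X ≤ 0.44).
0.879004

We have X ~ Exponential(λ=4.8).

The CDF gives us P(X ≤ k).

Using the CDF:
P(X ≤ 0.44) = 0.879004

This means there's approximately a 87.9% chance that X is at most 0.44.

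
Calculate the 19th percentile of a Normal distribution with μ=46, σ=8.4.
38.6257

We have X ~ Normal(μ=46, σ=8.4).

We want to find x such that P(X ≤ x) = 0.19.

This is the 19th percentile, which means 19% of values fall below this point.

Using the inverse CDF (quantile function):
x = F⁻¹(0.19) = 38.6257

Verification: P(X ≤ 38.6257) = 0.19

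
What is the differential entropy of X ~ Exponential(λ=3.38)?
-0.2179 nats

We have X ~ Exponential(λ=3.38).

The differential entropy measures the uncertainty or information content of the distribution.

For an Exponential distribution with λ=3.38:
h(X) = -0.2179 nats

(In bits, this would be -0.3143 bits.)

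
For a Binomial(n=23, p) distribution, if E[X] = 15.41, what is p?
p = 0.67

For a Binomial(n, p) distribution:
E[X] = n × p

Given n = 23 and E[X] = 15.41:
15.41 = 23 × p
p = 15.41 / 23 = 0.67

Verification: Binomial(23, 0.67) has E[X] = 15.41 ✓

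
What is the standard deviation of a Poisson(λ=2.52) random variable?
1.5875

We have X ~ Poisson(λ=2.52).

For a Poisson distribution with λ=2.52:
σ = √Var(X) = 1.5875

The standard deviation is the square root of the variance.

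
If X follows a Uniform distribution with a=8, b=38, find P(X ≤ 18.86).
0.362000

We have X ~ Uniform(a=8, b=38).

The CDF gives us P(X ≤ k).

Using the CDF:
P(X ≤ 18.86) = 0.362000

This means there's approximately a 36.2% chance that X is at most 18.86.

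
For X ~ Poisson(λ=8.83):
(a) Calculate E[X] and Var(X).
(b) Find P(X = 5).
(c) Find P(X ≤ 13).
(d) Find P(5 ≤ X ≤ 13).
(a) E[X] = 8.8300, Var(X) = 8.8300
(b) P(X = 5) = 0.065434
(c) P(X ≤ 13) = 0.934391
(d) P(5 ≤ X ≤ 13) = 0.873414

We have X ~ Poisson(λ=8.83).

(a) Moments:
E[X] = 8.8300
Var(X) = 8.8300
σ = √Var(X) = 2.9715

(b) Point probability using PMF:
P(X = 5) = 0.065434

(c) Cumulative probability using CDF:
P(X ≤ 13) = F(13) = 0.934391

(d) Range probability:
P(5 ≤ X ≤ 13) = P(X ≤ 13) - P(X ≤ 4)
                   = F(13) - F(4)
                   = 0.934391 - 0.060977
                   = 0.873414

This means approximately 87.3% of outcomes fall in the interval [5, 13].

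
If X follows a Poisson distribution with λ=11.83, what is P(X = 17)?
0.035643

We have X ~ Poisson(λ=11.83).

For a Poisson distribution, the PMF gives us the probability of each outcome.

Using the PMF formula:
P(X = 17) = 0.035643

Rounded to 4 decimal places: 0.0356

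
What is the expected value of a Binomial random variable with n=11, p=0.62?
6.8200

We have X ~ Binomial(n=11, p=0.62).

For a Binomial distribution with n=11, p=0.62:
E[X] = 6.8200

This is the expected (average) value of X.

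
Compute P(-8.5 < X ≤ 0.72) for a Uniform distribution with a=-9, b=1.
0.922000

We have X ~ Uniform(a=-9, b=1).

To find P(-8.5 < X ≤ 0.72), we use:
P(-8.5 < X ≤ 0.72) = P(X ≤ 0.72) - P(X ≤ -8.5)
                 = F(0.72) - F(-8.5)
                 = 0.972000 - 0.050000
                 = 0.922000

So there's approximately a 92.2% chance that X falls in this range.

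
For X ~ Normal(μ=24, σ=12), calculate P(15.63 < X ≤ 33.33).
0.538823

We have X ~ Normal(μ=24, σ=12).

To find P(15.63 < X ≤ 33.33), we use:
P(15.63 < X ≤ 33.33) = P(X ≤ 33.33) - P(X ≤ 15.63)
                 = F(33.33) - F(15.63)
                 = 0.781568 - 0.242745
                 = 0.538823

So there's approximately a 53.9% chance that X falls in this range.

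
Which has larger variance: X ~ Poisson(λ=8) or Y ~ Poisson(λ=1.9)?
X has larger variance (8.0000 > 1.9000)

Compute the variance for each distribution:

X ~ Poisson(λ=8):
Var(X) = 8.0000

Y ~ Poisson(λ=1.9):
Var(Y) = 1.9000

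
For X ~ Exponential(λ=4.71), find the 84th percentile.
0.3891

We have X ~ Exponential(λ=4.71).

We want to find x such that P(X ≤ x) = 0.84.

This is the 84th percentile, which means 84% of values fall below this point.

Using the inverse CDF (quantile function):
x = F⁻¹(0.84) = 0.3891

Verification: P(X ≤ 0.3891) = 0.84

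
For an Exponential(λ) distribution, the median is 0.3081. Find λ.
λ = 2.2497

For X ~ Exponential(λ), the CDF is F(x) = 1 - e^(-λx).
The median m satisfies F(m) = 0.5:
1 - e^(-λm) = 0.5
e^(-λm) = 0.5
λm = ln(2)
m = ln(2) / λ

Given m = 0.3081:
λ = ln(2) / 0.3081 = 0.693147 / 0.3081 = 2.2497

Verification: ln(2) / 2.2497 = 0.3081 ✓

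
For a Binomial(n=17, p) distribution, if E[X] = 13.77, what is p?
p = 0.81

For a Binomial(n, p) distribution:
E[X] = n × p

Given n = 17 and E[X] = 13.77:
13.77 = 17 × p
p = 13.77 / 17 = 0.81

Verification: Binomial(17, 0.81) has E[X] = 13.77 ✓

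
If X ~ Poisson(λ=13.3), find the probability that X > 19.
0.051394

We have X ~ Poisson(λ=13.3).

P(X > 19) = 1 - P(X ≤ 19)
                = 1 - F(19)
                = 1 - 0.948606
                = 0.051394

So there's approximately a 5.1% chance that X exceeds 19.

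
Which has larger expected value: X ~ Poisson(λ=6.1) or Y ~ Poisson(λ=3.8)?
X has larger mean (6.1000 > 3.8000)

Compute the expected value for each distribution:

X ~ Poisson(λ=6.1):
E[X] = 6.1000

Y ~ Poisson(λ=3.8):
E[Y] = 3.8000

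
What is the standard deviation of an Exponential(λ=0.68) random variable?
1.4706

We have X ~ Exponential(λ=0.68).

For an Exponential distribution with λ=0.68:
σ = √Var(X) = 1.4706

The standard deviation is the square root of the variance.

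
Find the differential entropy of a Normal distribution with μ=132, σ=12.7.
3.9605 nats

We have X ~ Normal(μ=132, σ=12.7).

The differential entropy measures the uncertainty or information content of the distribution.

For a Normal distribution with μ=132, σ=12.7:
h(X) = 3.9605 nats

(In bits, this would be 5.7139 bits.)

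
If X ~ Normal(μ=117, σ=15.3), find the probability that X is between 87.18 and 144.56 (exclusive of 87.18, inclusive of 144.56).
0.938526

We have X ~ Normal(μ=117, σ=15.3).

To find P(87.18 < X ≤ 144.56), we use:
P(87.18 < X ≤ 144.56) = P(X ≤ 144.56) - P(X ≤ 87.18)
                 = F(144.56) - F(87.18)
                 = 0.964173 - 0.025647
                 = 0.938526

So there's approximately a 93.9% chance that X falls in this range.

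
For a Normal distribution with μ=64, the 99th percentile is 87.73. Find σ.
σ = 10.2005

For X ~ Normal(μ, σ), the p-th percentile satisfies x = μ + z_p × σ,
where z_p = Φ⁻¹(p) is the standard normal quantile.

Step 1: z_{0.99} = Φ⁻¹(0.99) = 2.3263

Step 2: Solve for σ:
87.73 = 64 + 2.3263 × σ
σ = (87.73 - 64) / 2.3263
σ = 23.73 / 2.3263
σ = 10.2005

Verification: μ + z × σ = 64 + 2.3263 × 10.2005 = 87.73 ✓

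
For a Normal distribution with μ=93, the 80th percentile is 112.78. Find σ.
σ = 23.5023

For X ~ Normal(μ, σ), the p-th percentile satisfies x = μ + z_p × σ,
where z_p = Φ⁻¹(p) is the standard normal quantile.

Step 1: z_{0.8} = Φ⁻¹(0.8) = 0.8416

Step 2: Solve for σ:
112.78 = 93 + 0.8416 × σ
σ = (112.78 - 93) / 0.8416
σ = 19.78 / 0.8416
σ = 23.5023

Verification: μ + z × σ = 93 + 0.8416 × 23.5023 = 112.78 ✓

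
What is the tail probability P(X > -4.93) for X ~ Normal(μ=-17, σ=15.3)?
0.215088

We have X ~ Normal(μ=-17, σ=15.3).

P(X > -4.93) = 1 - P(X ≤ -4.93)
                = 1 - F(-4.93)
                = 1 - 0.784912
                = 0.215088

So there's approximately a 21.5% chance that X exceeds -4.93.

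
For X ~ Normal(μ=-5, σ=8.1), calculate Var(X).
65.6100

We have X ~ Normal(μ=-5, σ=8.1).

For a Normal distribution with μ=-5, σ=8.1:
Var(X) = 65.6100

The variance measures the spread of the distribution around the mean.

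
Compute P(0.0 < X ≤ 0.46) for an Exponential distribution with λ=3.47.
0.797335

We have X ~ Exponential(λ=3.47).

To find P(0.0 < X ≤ 0.46), we use:
P(0.0 < X ≤ 0.46) = P(X ≤ 0.46) - P(X ≤ 0.0)
                 = F(0.46) - F(0.0)
                 = 0.797335 - 0.000000
                 = 0.797335

So there's approximately a 79.7% chance that X falls in this range.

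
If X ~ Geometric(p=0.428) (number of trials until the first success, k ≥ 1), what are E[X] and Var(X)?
E[X] = 2.3364, Var(X) = 3.1225

We have X ~ Geometric(p=0.428) (number of trials until the first success, k ≥ 1).

For a Geometric distribution with p=0.428 (number of trials until the first success, k ≥ 1):

Expected value:
E[X] = 2.3364

Variance:
Var(X) = 3.1225

Standard deviation:
σ = √Var(X) = 1.7671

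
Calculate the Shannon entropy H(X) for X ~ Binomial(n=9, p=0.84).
1.4599 nats

We have X ~ Binomial(n=9, p=0.84).

The Shannon entropy measures the uncertainty or information content of the distribution.

For a Binomial distribution with n=9, p=0.84:
H(X) = 1.4599 nats

(In bits, this would be 2.1061 bits.)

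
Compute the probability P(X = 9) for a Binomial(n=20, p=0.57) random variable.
0.099136

We have X ~ Binomial(n=20, p=0.57).

For a Binomial distribution, the PMF gives us the probability of each outcome.

Using the PMF formula:
P(X = 9) = 0.099136

Rounded to 4 decimal places: 0.0991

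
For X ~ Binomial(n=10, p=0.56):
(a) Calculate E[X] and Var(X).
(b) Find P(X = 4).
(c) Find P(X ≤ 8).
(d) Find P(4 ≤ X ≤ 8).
(a) E[X] = 5.6000, Var(X) = 2.4640
(b) P(X = 4) = 0.149861
(c) P(X ≤ 8) = 0.973136
(d) P(4 ≤ X ≤ 8) = 0.882293

We have X ~ Binomial(n=10, p=0.56).

(a) Moments:
E[X] = 5.6000
Var(X) = 2.4640
σ = √Var(X) = 1.5697

(b) Point probability using PMF:
P(X = 4) = 0.149861

(c) Cumulative probability using CDF:
P(X ≤ 8) = F(8) = 0.973136

(d) Range probability:
P(4 ≤ X ≤ 8) = P(X ≤ 8) - P(X ≤ 3)
                   = F(8) - F(3)
                   = 0.973136 - 0.090843
                   = 0.882293

This means approximately 88.2% of outcomes fall in the interval [4, 8].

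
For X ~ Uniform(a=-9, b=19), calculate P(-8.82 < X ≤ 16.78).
0.914286

We have X ~ Uniform(a=-9, b=19).

To find P(-8.82 < X ≤ 16.78), we use:
P(-8.82 < X ≤ 16.78) = P(X ≤ 16.78) - P(X ≤ -8.82)
                 = F(16.78) - F(-8.82)
                 = 0.920714 - 0.006429
                 = 0.914286

So there's approximately a 91.4% chance that X falls in this range.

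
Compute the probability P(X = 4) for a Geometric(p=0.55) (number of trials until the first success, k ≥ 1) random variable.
0.050119

We have X ~ Geometric(p=0.55) (number of trials until the first success, k ≥ 1).

For a Geometric distribution, the PMF gives us the probability of each outcome.

Using the PMF formula:
P(X = 4) = 0.050119

Rounded to 4 decimal places: 0.0501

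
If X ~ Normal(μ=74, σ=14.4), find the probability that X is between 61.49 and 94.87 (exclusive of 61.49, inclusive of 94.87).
0.733882

We have X ~ Normal(μ=74, σ=14.4).

To find P(61.49 < X ≤ 94.87), we use:
P(61.49 < X ≤ 94.87) = P(X ≤ 94.87) - P(X ≤ 61.49)
                 = F(94.87) - F(61.49)
                 = 0.926374 - 0.192492
                 = 0.733882

So there's approximately a 73.4% chance that X falls in this range.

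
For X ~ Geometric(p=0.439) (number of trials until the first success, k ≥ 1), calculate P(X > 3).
0.176558

We have X ~ Geometric(p=0.439) (number of trials until the first success, k ≥ 1).

P(X > 3) = 1 - P(X ≤ 3)
                = 1 - F(3)
                = 1 - 0.823442
                = 0.176558

So there's approximately a 17.7% chance that X exceeds 3.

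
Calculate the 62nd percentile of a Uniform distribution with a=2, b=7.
5.1000

We have X ~ Uniform(a=2, b=7).

We want to find x such that P(X ≤ x) = 0.62.

This is the 62nd percentile, which means 62% of values fall below this point.

Using the inverse CDF (quantile function):
x = F⁻¹(0.62) = 5.1000

Verification: P(X ≤ 5.1000) = 0.62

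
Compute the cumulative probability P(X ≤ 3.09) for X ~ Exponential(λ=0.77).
0.907385

We have X ~ Exponential(λ=0.77).

The CDF gives us P(X ≤ k).

Using the CDF:
P(X ≤ 3.09) = 0.907385

This means there's approximately a 90.7% chance that X is at most 3.09.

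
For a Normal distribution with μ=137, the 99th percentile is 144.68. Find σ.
σ = 3.3013

For X ~ Normal(μ, σ), the p-th percentile satisfies x = μ + z_p × σ,
where z_p = Φ⁻¹(p) is the standard normal quantile.

Step 1: z_{0.99} = Φ⁻¹(0.99) = 2.3263

Step 2: Solve for σ:
144.68 = 137 + 2.3263 × σ
σ = (144.68 - 137) / 2.3263
σ = 7.68 / 2.3263
σ = 3.3013

Verification: μ + z × σ = 137 + 2.3263 × 3.3013 = 144.68 ✓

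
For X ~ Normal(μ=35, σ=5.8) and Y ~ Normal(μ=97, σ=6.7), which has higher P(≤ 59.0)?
X has higher probability (P(X ≤ 59.0) = 1.0000 > P(Y ≤ 59.0) = 0.0000)

Compute P(≤ 59.0) for each distribution:

X ~ Normal(μ=35, σ=5.8):
P(X ≤ 59.0) = 1.0000

Y ~ Normal(μ=97, σ=6.7):
P(Y ≤ 59.0) = 0.0000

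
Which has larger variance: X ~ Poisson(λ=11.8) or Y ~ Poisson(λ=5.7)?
X has larger variance (11.8000 > 5.7000)

Compute the variance for each distribution:

X ~ Poisson(λ=11.8):
Var(X) = 11.8000

Y ~ Poisson(λ=5.7):
Var(Y) = 5.7000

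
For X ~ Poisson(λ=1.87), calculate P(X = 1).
0.288211

We have X ~ Poisson(λ=1.87).

For a Poisson distribution, the PMF gives us the probability of each outcome.

Using the PMF formula:
P(X = 1) = 0.288211

Rounded to 4 decimal places: 0.2882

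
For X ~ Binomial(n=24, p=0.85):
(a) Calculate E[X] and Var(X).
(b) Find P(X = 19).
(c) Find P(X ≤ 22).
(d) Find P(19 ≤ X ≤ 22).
(a) E[X] = 20.4000, Var(X) = 3.0600
(b) P(X = 19) = 0.147179
(c) P(X ≤ 22) = 0.894076
(d) P(19 ≤ X ≤ 22) = 0.754637

We have X ~ Binomial(n=24, p=0.85).

(a) Moments:
E[X] = 20.4000
Var(X) = 3.0600
σ = √Var(X) = 1.7493

(b) Point probability using PMF:
P(X = 19) = 0.147179

(c) Cumulative probability using CDF:
P(X ≤ 22) = F(22) = 0.894076

(d) Range probability:
P(19 ≤ X ≤ 22) = P(X ≤ 22) - P(X ≤ 18)
                   = F(22) - F(18)
                   = 0.894076 - 0.139439
                   = 0.754637

This means approximately 75.5% of outcomes fall in the interval [19, 22].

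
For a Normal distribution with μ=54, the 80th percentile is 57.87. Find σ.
σ = 4.5983

For X ~ Normal(μ, σ), the p-th percentile satisfies x = μ + z_p × σ,
where z_p = Φ⁻¹(p) is the standard normal quantile.

Step 1: z_{0.8} = Φ⁻¹(0.8) = 0.8416

Step 2: Solve for σ:
57.87 = 54 + 0.8416 × σ
σ = (57.87 - 54) / 0.8416
σ = 3.87 / 0.8416
σ = 4.5983

Verification: μ + z × σ = 54 + 0.8416 × 4.5983 = 57.87 ✓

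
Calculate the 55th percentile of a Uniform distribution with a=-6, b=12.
3.9000

We have X ~ Uniform(a=-6, b=12).

We want to find x such that P(X ≤ x) = 0.55.

This is the 55th percentile, which means 55% of values fall below this point.

Using the inverse CDF (quantile function):
x = F⁻¹(0.55) = 3.9000

Verification: P(X ≤ 3.9000) = 0.55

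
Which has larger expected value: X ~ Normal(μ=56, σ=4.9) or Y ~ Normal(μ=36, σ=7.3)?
X has larger mean (56.0000 > 36.0000)

Compute the expected value for each distribution:

X ~ Normal(μ=56, σ=4.9):
E[X] = 56.0000

Y ~ Normal(μ=36, σ=7.3):
E[Y] = 36.0000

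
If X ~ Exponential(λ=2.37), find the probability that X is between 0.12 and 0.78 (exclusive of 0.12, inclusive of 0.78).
0.595008

We have X ~ Exponential(λ=2.37).

To find P(0.12 < X ≤ 0.78), we use:
P(0.12 < X ≤ 0.78) = P(X ≤ 0.78) - P(X ≤ 0.12)
                 = F(0.78) - F(0.12)
                 = 0.842543 - 0.247534
                 = 0.595008

So there's approximately a 59.5% chance that X falls in this range.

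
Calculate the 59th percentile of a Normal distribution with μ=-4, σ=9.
-1.9521

We have X ~ Normal(μ=-4, σ=9).

We want to find x such that P(X ≤ x) = 0.59.

This is the 59th percentile, which means 59% of values fall below this point.

Using the inverse CDF (quantile function):
x = F⁻¹(0.59) = -1.9521

Verification: P(X ≤ -1.9521) = 0.59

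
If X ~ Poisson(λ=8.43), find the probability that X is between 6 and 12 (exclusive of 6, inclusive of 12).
0.649536

We have X ~ Poisson(λ=8.43).

To find P(6 < X ≤ 12), we use:
P(6 < X ≤ 12) = P(X ≤ 12) - P(X ≤ 6)
                 = F(12) - F(6)
                 = 0.913251 - 0.263715
                 = 0.649536

So there's approximately a 65.0% chance that X falls in this range.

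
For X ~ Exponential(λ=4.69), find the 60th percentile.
0.1954

We have X ~ Exponential(λ=4.69).

We want to find x such that P(X ≤ x) = 0.6.

This is the 60th percentile, which means 60% of values fall below this point.

Using the inverse CDF (quantile function):
x = F⁻¹(0.6) = 0.1954

Verification: P(X ≤ 0.1954) = 0.6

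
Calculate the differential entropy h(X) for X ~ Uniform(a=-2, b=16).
2.8904 nats

We have X ~ Uniform(a=-2, b=16).

The differential entropy measures the uncertainty or information content of the distribution.

For a Uniform distribution with a=-2, b=16:
h(X) = 2.8904 nats

(In bits, this would be 4.1699 bits.)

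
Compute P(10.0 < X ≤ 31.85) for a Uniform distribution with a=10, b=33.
0.950000

We have X ~ Uniform(a=10, b=33).

To find P(10.0 < X ≤ 31.85), we use:
P(10.0 < X ≤ 31.85) = P(X ≤ 31.85) - P(X ≤ 10.0)
                 = F(31.85) - F(10.0)
                 = 0.950000 - 0.000000
                 = 0.950000

So there's approximately a 95.0% chance that X falls in this range.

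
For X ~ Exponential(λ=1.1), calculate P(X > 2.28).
0.081431

We have X ~ Exponential(λ=1.1).

P(X > 2.28) = 1 - P(X ≤ 2.28)
                = 1 - F(2.28)
                = 1 - 0.918569
                = 0.081431

So there's approximately a 8.1% chance that X exceeds 2.28.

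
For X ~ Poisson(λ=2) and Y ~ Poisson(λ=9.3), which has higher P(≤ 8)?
X has higher probability (P(X ≤ 8) = 0.9998 > P(Y ≤ 8) = 0.4168)

Compute P(≤ 8) for each distribution:

X ~ Poisson(λ=2):
P(X ≤ 8) = 0.9998

Y ~ Poisson(λ=9.3):
P(Y ≤ 8) = 0.4168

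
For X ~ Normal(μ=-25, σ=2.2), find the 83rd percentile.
-22.9008

We have X ~ Normal(μ=-25, σ=2.2).

We want to find x such that P(X ≤ x) = 0.83.

This is the 83rd percentile, which means 83% of values fall below this point.

Using the inverse CDF (quantile function):
x = F⁻¹(0.83) = -22.9008

Verification: P(X ≤ -22.9008) = 0.83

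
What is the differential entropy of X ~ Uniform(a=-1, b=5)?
1.7918 nats

We have X ~ Uniform(a=-1, b=5).

The differential entropy measures the uncertainty or information content of the distribution.

For a Uniform distribution with a=-1, b=5:
h(X) = 1.7918 nats

(In bits, this would be 2.5850 bits.)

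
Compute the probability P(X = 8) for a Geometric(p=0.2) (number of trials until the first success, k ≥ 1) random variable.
0.041943

We have X ~ Geometric(p=0.2) (number of trials until the first success, k ≥ 1).

For a Geometric distribution, the PMF gives us the probability of each outcome.

Using the PMF formula:
P(X = 8) = 0.041943

Rounded to 4 decimal places: 0.0419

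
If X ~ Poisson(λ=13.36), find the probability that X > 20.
0.032008

We have X ~ Poisson(λ=13.36).

P(X > 20) = 1 - P(X ≤ 20)
                = 1 - F(20)
                = 1 - 0.967992
                = 0.032008

So there's approximately a 3.2% chance that X exceeds 20.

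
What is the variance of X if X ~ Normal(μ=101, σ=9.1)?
82.8100

We have X ~ Normal(μ=101, σ=9.1).

For a Normal distribution with μ=101, σ=9.1:
Var(X) = 82.8100

The variance measures the spread of the distribution around the mean.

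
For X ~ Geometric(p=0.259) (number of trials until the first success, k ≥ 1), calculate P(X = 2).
0.191919

We have X ~ Geometric(p=0.259) (number of trials until the first success, k ≥ 1).

For a Geometric distribution, the PMF gives us the probability of each outcome.

Using the PMF formula:
P(X = 2) = 0.191919

Rounded to 4 decimal places: 0.1919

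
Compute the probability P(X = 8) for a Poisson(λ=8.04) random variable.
0.139573

We have X ~ Poisson(λ=8.04).

For a Poisson distribution, the PMF gives us the probability of each outcome.

Using the PMF formula:
P(X = 8) = 0.139573

Rounded to 4 decimal places: 0.1396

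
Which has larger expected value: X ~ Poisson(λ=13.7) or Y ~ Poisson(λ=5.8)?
X has larger mean (13.7000 > 5.8000)

Compute the expected value for each distribution:

X ~ Poisson(λ=13.7):
E[X] = 13.7000

Y ~ Poisson(λ=5.8):
E[Y] = 5.8000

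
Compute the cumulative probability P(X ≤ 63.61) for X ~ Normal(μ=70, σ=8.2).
0.217911

We have X ~ Normal(μ=70, σ=8.2).

The CDF gives us P(X ≤ k).

Using the CDF:
P(X ≤ 63.61) = 0.217911

This means there's approximately a 21.8% chance that X is at most 63.61.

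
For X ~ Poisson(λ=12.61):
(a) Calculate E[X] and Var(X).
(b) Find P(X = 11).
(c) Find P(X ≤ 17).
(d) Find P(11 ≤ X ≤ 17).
(a) E[X] = 12.6100, Var(X) = 12.6100
(b) P(X = 11) = 0.107215
(c) P(X ≤ 17) = 0.910617
(d) P(11 ≤ X ≤ 17) = 0.623947

We have X ~ Poisson(λ=12.61).

(a) Moments:
E[X] = 12.6100
Var(X) = 12.6100
σ = √Var(X) = 3.5511

(b) Point probability using PMF:
P(X = 11) = 0.107215

(c) Cumulative probability using CDF:
P(X ≤ 17) = F(17) = 0.910617

(d) Range probability:
P(11 ≤ X ≤ 17) = P(X ≤ 17) - P(X ≤ 10)
                   = F(17) - F(10)
                   = 0.910617 - 0.286670
                   = 0.623947

This means approximately 62.4% of outcomes fall in the interval [11, 17].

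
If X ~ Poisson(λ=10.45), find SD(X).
3.2326

We have X ~ Poisson(λ=10.45).

For a Poisson distribution with λ=10.45:
σ = √Var(X) = 3.2326

The standard deviation is the square root of the variance.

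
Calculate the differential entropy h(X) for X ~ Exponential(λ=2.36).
0.1413 nats

We have X ~ Exponential(λ=2.36).

The differential entropy measures the uncertainty or information content of the distribution.

For an Exponential distribution with λ=2.36:
h(X) = 0.1413 nats

(In bits, this would be 0.2039 bits.)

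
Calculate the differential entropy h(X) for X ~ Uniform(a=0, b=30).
3.4012 nats

We have X ~ Uniform(a=0, b=30).

The differential entropy measures the uncertainty or information content of the distribution.

For a Uniform distribution with a=0, b=30:
h(X) = 3.4012 nats

(In bits, this would be 4.9069 bits.)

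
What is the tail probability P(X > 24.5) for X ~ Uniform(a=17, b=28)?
0.318182

We have X ~ Uniform(a=17, b=28).

P(X > 24.5) = 1 - P(X ≤ 24.5)
                = 1 - F(24.5)
                = 1 - 0.681818
                = 0.318182

So there's approximately a 31.8% chance that X exceeds 24.5.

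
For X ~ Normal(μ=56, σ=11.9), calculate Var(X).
141.6100

We have X ~ Normal(μ=56, σ=11.9).

For a Normal distribution with μ=56, σ=11.9:
Var(X) = 141.6100

The variance measures the spread of the distribution around the mean.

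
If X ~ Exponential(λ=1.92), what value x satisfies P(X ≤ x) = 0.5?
0.3610

We have X ~ Exponential(λ=1.92).

We want to find x such that P(X ≤ x) = 0.5.

This is the 50th percentile, which means 50% of values fall below this point.

Using the inverse CDF (quantile function):
x = F⁻¹(0.5) = 0.3610

Verification: P(X ≤ 0.3610) = 0.5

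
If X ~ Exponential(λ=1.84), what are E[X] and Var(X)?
E[X] = 0.5435, Var(X) = 0.2954

We have X ~ Exponential(λ=1.84).

For an Exponential distribution with λ=1.84:

Expected value:
E[X] = 0.5435

Variance:
Var(X) = 0.2954

Standard deviation:
σ = √Var(X) = 0.5435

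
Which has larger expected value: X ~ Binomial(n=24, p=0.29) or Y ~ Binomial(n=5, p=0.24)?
X has larger mean (6.9600 > 1.2000)

Compute the expected value for each distribution:

X ~ Binomial(n=24, p=0.29):
E[X] = 6.9600

Y ~ Binomial(n=5, p=0.24):
E[Y] = 1.2000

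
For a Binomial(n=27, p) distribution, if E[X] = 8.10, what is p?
p = 0.3

For a Binomial(n, p) distribution:
E[X] = n × p

Given n = 27 and E[X] = 8.10:
8.10 = 27 × p
p = 8.10 / 27 = 0.3

Verification: Binomial(27, 0.3) has E[X] = 8.10 ✓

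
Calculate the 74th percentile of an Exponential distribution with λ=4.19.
0.3215

We have X ~ Exponential(λ=4.19).

We want to find x such that P(X ≤ x) = 0.74.

This is the 74th percentile, which means 74% of values fall below this point.

Using the inverse CDF (quantile function):
x = F⁻¹(0.74) = 0.3215

Verification: P(X ≤ 0.3215) = 0.74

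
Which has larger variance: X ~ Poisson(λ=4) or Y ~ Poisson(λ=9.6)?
Y has larger variance (9.6000 > 4.0000)

Compute the variance for each distribution:

X ~ Poisson(λ=4):
Var(X) = 4.0000

Y ~ Poisson(λ=9.6):
Var(Y) = 9.6000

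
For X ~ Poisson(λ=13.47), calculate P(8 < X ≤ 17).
0.782643

We have X ~ Poisson(λ=13.47).

To find P(8 < X ≤ 17), we use:
P(8 < X ≤ 17) = P(X ≤ 17) - P(X ≤ 8)
                 = F(17) - F(8)
                 = 0.862771 - 0.080128
                 = 0.782643

So there's approximately a 78.3% chance that X falls in this range.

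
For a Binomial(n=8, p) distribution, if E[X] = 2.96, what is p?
p = 0.37

For a Binomial(n, p) distribution:
E[X] = n × p

Given n = 8 and E[X] = 2.96:
2.96 = 8 × p
p = 2.96 / 8 = 0.37

Verification: Binomial(8, 0.37) has E[X] = 2.96 ✓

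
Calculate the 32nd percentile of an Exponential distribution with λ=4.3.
0.0897

We have X ~ Exponential(λ=4.3).

We want to find x such that P(X ≤ x) = 0.32.

This is the 32nd percentile, which means 32% of values fall below this point.

Using the inverse CDF (quantile function):
x = F⁻¹(0.32) = 0.0897

Verification: P(X ≤ 0.0897) = 0.32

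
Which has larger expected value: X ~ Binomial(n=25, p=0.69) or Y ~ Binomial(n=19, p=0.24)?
X has larger mean (17.2500 > 4.5600)

Compute the expected value for each distribution:

X ~ Binomial(n=25, p=0.69):
E[X] = 17.2500

Y ~ Binomial(n=19, p=0.24):
E[Y] = 4.5600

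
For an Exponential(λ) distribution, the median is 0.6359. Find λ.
λ = 1.0900

For X ~ Exponential(λ), the CDF is F(x) = 1 - e^(-λx).
The median m satisfies F(m) = 0.5:
1 - e^(-λm) = 0.5
e^(-λm) = 0.5
λm = ln(2)
m = ln(2) / λ

Given m = 0.6359:
λ = ln(2) / 0.6359 = 0.693147 / 0.6359 = 1.0900

Verification: ln(2) / 1.0900 = 0.6359 ✓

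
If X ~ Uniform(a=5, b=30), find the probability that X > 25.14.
0.194400

We have X ~ Uniform(a=5, b=30).

P(X > 25.14) = 1 - P(X ≤ 25.14)
                = 1 - F(25.14)
                = 1 - 0.805600
                = 0.194400

So there's approximately a 19.4% chance that X exceeds 25.14.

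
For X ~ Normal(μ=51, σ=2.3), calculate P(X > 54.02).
0.094584

We have X ~ Normal(μ=51, σ=2.3).

P(X > 54.02) = 1 - P(X ≤ 54.02)
                = 1 - F(54.02)
                = 1 - 0.905416
                = 0.094584

So there's approximately a 9.5% chance that X exceeds 54.02.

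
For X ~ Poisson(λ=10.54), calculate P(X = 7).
0.075856

We have X ~ Poisson(λ=10.54).

For a Poisson distribution, the PMF gives us the probability of each outcome.

Using the PMF formula:
P(X = 7) = 0.075856

Rounded to 4 decimal places: 0.0759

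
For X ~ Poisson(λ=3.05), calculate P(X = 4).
0.170761

We have X ~ Poisson(λ=3.05).

For a Poisson distribution, the PMF gives us the probability of each outcome.

Using the PMF formula:
P(X = 4) = 0.170761

Rounded to 4 decimal places: 0.1708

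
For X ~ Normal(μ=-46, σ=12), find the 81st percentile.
-35.4652

We have X ~ Normal(μ=-46, σ=12).

We want to find x such that P(X ≤ x) = 0.81.

This is the 81st percentile, which means 81% of values fall below this point.

Using the inverse CDF (quantile function):
x = F⁻¹(0.81) = -35.4652

Verification: P(X ≤ -35.4652) = 0.81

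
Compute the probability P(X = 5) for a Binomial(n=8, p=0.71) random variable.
0.246419

We have X ~ Binomial(n=8, p=0.71).

For a Binomial distribution, the PMF gives us the probability of each outcome.

Using the PMF formula:
P(X = 5) = 0.246419

Rounded to 4 decimal places: 0.2464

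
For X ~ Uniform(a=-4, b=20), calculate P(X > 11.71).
0.345417

We have X ~ Uniform(a=-4, b=20).

P(X > 11.71) = 1 - P(X ≤ 11.71)
                = 1 - F(11.71)
                = 1 - 0.654583
                = 0.345417

So there's approximately a 34.5% chance that X exceeds 11.71.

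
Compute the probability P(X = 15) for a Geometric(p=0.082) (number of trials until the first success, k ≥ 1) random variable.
0.024752

We have X ~ Geometric(p=0.082) (number of trials until the first success, k ≥ 1).

For a Geometric distribution, the PMF gives us the probability of each outcome.

Using the PMF formula:
P(X = 15) = 0.024752

Rounded to 4 decimal places: 0.0248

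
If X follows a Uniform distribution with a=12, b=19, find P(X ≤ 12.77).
0.110000

We have X ~ Uniform(a=12, b=19).

The CDF gives us P(X ≤ k).

Using the CDF:
P(X ≤ 12.77) = 0.110000

This means there's approximately a 11.0% chance that X is at most 12.77.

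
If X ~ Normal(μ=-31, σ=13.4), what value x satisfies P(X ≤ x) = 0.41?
-34.0491

We have X ~ Normal(μ=-31, σ=13.4).

We want to find x such that P(X ≤ x) = 0.41.

This is the 41st percentile, which means 41% of values fall below this point.

Using the inverse CDF (quantile function):
x = F⁻¹(0.41) = -34.0491

Verification: P(X ≤ -34.0491) = 0.41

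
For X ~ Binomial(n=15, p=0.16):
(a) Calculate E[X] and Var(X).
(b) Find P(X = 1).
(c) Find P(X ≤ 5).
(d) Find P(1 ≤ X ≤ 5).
(a) E[X] = 2.4000, Var(X) = 2.0160
(b) P(X = 1) = 0.208988
(c) P(X ≤ 5) = 0.977283
(d) P(1 ≤ X ≤ 5) = 0.904137

We have X ~ Binomial(n=15, p=0.16).

(a) Moments:
E[X] = 2.4000
Var(X) = 2.0160
σ = √Var(X) = 1.4199

(b) Point probability using PMF:
P(X = 1) = 0.208988

(c) Cumulative probability using CDF:
P(X ≤ 5) = F(5) = 0.977283

(d) Range probability:
P(1 ≤ X ≤ 5) = P(X ≤ 5) - P(X ≤ 0)
                   = F(5) - F(0)
                   = 0.977283 - 0.073146
                   = 0.904137

This means approximately 90.4% of outcomes fall in the interval [1, 5].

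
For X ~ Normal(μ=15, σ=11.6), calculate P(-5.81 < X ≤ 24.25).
0.750985

We have X ~ Normal(μ=15, σ=11.6).

To find P(-5.81 < X ≤ 24.25), we use:
P(-5.81 < X ≤ 24.25) = P(X ≤ 24.25) - P(X ≤ -5.81)
                 = F(24.25) - F(-5.81)
                 = 0.787395 - 0.036409
                 = 0.750985

So there's approximately a 75.1% chance that X falls in this range.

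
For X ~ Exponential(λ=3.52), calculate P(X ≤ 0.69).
0.911857

We have X ~ Exponential(λ=3.52).

The CDF gives us P(X ≤ k).

Using the CDF:
P(X ≤ 0.69) = 0.911857

This means there's approximately a 91.2% chance that X is at most 0.69.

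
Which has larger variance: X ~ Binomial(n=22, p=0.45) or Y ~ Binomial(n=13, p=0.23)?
X has larger variance (5.4450 > 2.3023)

Compute the variance for each distribution:

X ~ Binomial(n=22, p=0.45):
Var(X) = 5.4450

Y ~ Binomial(n=13, p=0.23):
Var(Y) = 2.3023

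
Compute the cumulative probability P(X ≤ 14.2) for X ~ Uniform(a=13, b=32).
0.063158

We have X ~ Uniform(a=13, b=32).

The CDF gives us P(X ≤ k).

Using the CDF:
P(X ≤ 14.2) = 0.063158

This means there's approximately a 6.3% chance that X is at most 14.2.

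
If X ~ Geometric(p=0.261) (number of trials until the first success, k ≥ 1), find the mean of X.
3.8314

We have X ~ Geometric(p=0.261) (number of trials until the first success, k ≥ 1).

For a Geometric distribution with p=0.261 (number of trials until the first success, k ≥ 1):
E[X] = 3.8314

This is the expected (average) value of X.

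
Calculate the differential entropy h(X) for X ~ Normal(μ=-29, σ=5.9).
3.1939 nats

We have X ~ Normal(μ=-29, σ=5.9).

The differential entropy measures the uncertainty or information content of the distribution.

For a Normal distribution with μ=-29, σ=5.9:
h(X) = 3.1939 nats

(In bits, this would be 4.6078 bits.)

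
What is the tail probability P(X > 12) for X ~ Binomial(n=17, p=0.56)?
0.069944

We have X ~ Binomial(n=17, p=0.56).

P(X > 12) = 1 - P(X ≤ 12)
                = 1 - F(12)
                = 1 - 0.930056
                = 0.069944

So there's approximately a 7.0% chance that X exceeds 12.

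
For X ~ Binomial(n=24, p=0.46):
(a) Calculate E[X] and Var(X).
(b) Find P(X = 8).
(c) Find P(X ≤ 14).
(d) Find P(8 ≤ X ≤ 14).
(a) E[X] = 11.0400, Var(X) = 5.9616
(b) P(X = 8) = 0.077078
(c) P(X ≤ 14) = 0.921665
(d) P(8 ≤ X ≤ 14) = 0.849769

We have X ~ Binomial(n=24, p=0.46).

(a) Moments:
E[X] = 11.0400
Var(X) = 5.9616
σ = √Var(X) = 2.4416

(b) Point probability using PMF:
P(X = 8) = 0.077078

(c) Cumulative probability using CDF:
P(X ≤ 14) = F(14) = 0.921665

(d) Range probability:
P(8 ≤ X ≤ 14) = P(X ≤ 14) - P(X ≤ 7)
                   = F(14) - F(7)
                   = 0.921665 - 0.071896
                   = 0.849769

This means approximately 85.0% of outcomes fall in the interval [8, 14].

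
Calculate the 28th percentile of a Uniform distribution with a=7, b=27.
12.6000

We have X ~ Uniform(a=7, b=27).

We want to find x such that P(X ≤ x) = 0.28.

This is the 28th percentile, which means 28% of values fall below this point.

Using the inverse CDF (quantile function):
x = F⁻¹(0.28) = 12.6000

Verification: P(X ≤ 12.6000) = 0.28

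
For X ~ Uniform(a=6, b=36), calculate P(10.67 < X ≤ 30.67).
0.666667

We have X ~ Uniform(a=6, b=36).

To find P(10.67 < X ≤ 30.67), we use:
P(10.67 < X ≤ 30.67) = P(X ≤ 30.67) - P(X ≤ 10.67)
                 = F(30.67) - F(10.67)
                 = 0.822333 - 0.155667
                 = 0.666667

So there's approximately a 66.7% chance that X falls in this range.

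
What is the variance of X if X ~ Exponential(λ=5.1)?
0.0384

We have X ~ Exponential(λ=5.1).

For an Exponential distribution with λ=5.1:
Var(X) = 0.0384

The variance measures the spread of the distribution around the mean.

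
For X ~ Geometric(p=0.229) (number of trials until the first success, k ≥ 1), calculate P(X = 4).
0.104954

We have X ~ Geometric(p=0.229) (number of trials until the first success, k ≥ 1).

For a Geometric distribution, the PMF gives us the probability of each outcome.

Using the PMF formula:
P(X = 4) = 0.104954

Rounded to 4 decimal places: 0.1050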